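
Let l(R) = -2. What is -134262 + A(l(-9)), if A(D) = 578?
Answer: -133684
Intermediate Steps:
-134262 + A(l(-9)) = -134262 + 578 = -133684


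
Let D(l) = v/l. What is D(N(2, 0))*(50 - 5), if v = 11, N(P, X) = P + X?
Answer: 495/2 ≈ 247.50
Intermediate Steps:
D(l) = 11/l
D(N(2, 0))*(50 - 5) = (11/(2 + 0))*(50 - 5) = (11/2)*45 = 495/2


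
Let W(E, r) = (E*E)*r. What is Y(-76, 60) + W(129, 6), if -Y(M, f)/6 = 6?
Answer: 99810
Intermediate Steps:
Y(M, f) = -36 (Y(M, f) = -6*6 = -36)
W(E, r) = r*E**2 (W(E, r) = E**2*r = r*E**2)
Y(-76, 60) + W(129, 6) = -36 + 6*129**2 = -36 + 6*16641 = -36 + 99846 = 99810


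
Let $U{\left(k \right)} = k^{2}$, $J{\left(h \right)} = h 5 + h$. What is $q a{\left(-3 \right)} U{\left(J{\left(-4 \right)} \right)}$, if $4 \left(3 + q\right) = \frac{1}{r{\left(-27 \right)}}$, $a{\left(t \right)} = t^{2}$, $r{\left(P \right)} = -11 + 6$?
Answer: $- \frac{79056}{5} \approx -15811.0$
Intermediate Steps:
$r{\left(P \right)} = -5$
$J{\left(h \right)} = 6 h$ ($J{\left(h \right)} = 5 h + h = 6 h$)
$q = - \frac{61}{20}$ ($q = -3 + \frac{1}{4 \left(-5\right)} = -3 + \frac{1}{4} \left(- \frac{1}{5}\right) = -3 - \frac{1}{20} = - \frac{61}{20} \approx -3.05$)
$q a{\left(-3 \right)} U{\left(J{\left(-4 \right)} \right)} = - \frac{61 \left(-3\right)^{2} \left(6 \left(-4\right)\right)^{2}}{20} = - \frac{61 \cdot 9 \left(-24\right)^{2}}{20} = - \frac{61 \cdot 9 \cdot 576}{20} = \left(- \frac{61}{20}\right) 5184 = - \frac{79056}{5}$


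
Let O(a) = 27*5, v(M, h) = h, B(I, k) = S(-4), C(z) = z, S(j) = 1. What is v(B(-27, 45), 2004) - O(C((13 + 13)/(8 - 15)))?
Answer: 1869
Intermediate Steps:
B(I, k) = 1
O(a) = 135
v(B(-27, 45), 2004) - O(C((13 + 13)/(8 - 15))) = 2004 - 1*135 = 2004 - 135 = 1869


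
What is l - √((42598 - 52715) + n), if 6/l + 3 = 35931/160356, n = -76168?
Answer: -45816/21197 - I*√86285 ≈ -2.1614 - 293.74*I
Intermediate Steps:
l = -45816/21197 (l = 6/(-3 + 35931/160356) = 6/(-3 + 35931*(1/160356)) = 6/(-3 + 1711/7636) = 6/(-21197/7636) = 6*(-7636/21197) = -45816/21197 ≈ -2.1614)
l - √((42598 - 52715) + n) = -45816/21197 - √((42598 - 52715) - 76168) = -45816/21197 - √(-10117 - 76168) = -45816/21197 - √(-86285) = -45816/21197 - I*√86285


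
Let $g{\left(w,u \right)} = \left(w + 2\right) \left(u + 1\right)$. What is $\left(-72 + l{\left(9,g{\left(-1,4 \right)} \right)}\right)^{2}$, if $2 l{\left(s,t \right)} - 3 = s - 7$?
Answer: $\frac{19321}{4} \approx 4830.3$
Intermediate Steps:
$g{\left(w,u \right)} = \left(1 + u\right) \left(2 + w\right)$ ($g{\left(w,u \right)} = \left(2 + w\right) \left(1 + u\right) = \left(1 + u\right) \left(2 + w\right)$)
$l{\left(s,t \right)} = -2 + \frac{s}{2}$ ($l{\left(s,t \right)} = \frac{3}{2} + \frac{s - 7}{2} = \frac{3}{2} + \frac{-7 + s}{2} = \frac{3}{2} + \left(- \frac{7}{2} + \frac{s}{2}\right) = -2 + \frac{s}{2}$)
$\left(-72 + l{\left(9,g{\left(-1,4 \right)} \right)}\right)^{2} = \left(-72 + \left(-2 + \frac{1}{2} \cdot 9\right)\right)^{2} = \left(-72 + \left(-2 + \frac{9}{2}\right)\right)^{2} = \left(-72 + \frac{5}{2}\right)^{2} = \left(- \frac{139}{2}\right)^{2} = \frac{19321}{4}$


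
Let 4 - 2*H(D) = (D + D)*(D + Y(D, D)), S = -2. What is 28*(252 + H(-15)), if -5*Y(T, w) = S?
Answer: 980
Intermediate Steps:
Y(T, w) = ⅖ (Y(T, w) = -⅕*(-2) = ⅖)
H(D) = 2 - D*(⅖ + D) (H(D) = 2 - (D + D)*(D + ⅖)/2 = 2 - 2*D*(⅖ + D)/2 = 2 - D*(⅖ + D))
28*(252 + H(-15)) = 28*(252 + (2 - 1*(-15)² - ⅖*(-15))) = 28*(252 + (2 - 1*225 + 6)) = 28*(252 + (2 - 225 + 6)) = 28*(252 - 217) = 28*35 = 980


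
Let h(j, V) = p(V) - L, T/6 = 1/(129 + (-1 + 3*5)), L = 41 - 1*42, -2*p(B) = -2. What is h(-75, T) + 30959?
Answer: 30961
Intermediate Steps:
p(B) = 1 (p(B) = -½*(-2) = 1)
L = -1 (L = 41 - 42 = -1)
T = 6/143 (T = 6/(129 + (-1 + 3*5)) = 6/(129 + (-1 + 15)) = 6/(129 + 14) = 6/143 ≈ 0.041958)
h(j, V) = 2 (h(j, V) = 1 - 1*(-1) = 1 + 1 = 2)
h(-75, T) + 30959 = 2 + 30959 = 30961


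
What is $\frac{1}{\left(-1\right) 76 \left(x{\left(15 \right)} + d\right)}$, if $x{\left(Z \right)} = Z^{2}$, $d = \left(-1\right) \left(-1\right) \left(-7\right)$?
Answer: $- \frac{1}{16568} \approx -6.0357 \cdot 10^{-5}$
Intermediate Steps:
$d = -7$ ($d = 1 \left(-7\right) = -7$)
$\frac{1}{\left(-1\right) 76 \left(x{\left(15 \right)} + d\right)} = \frac{1}{\left(-1\right) 76 \left(15^{2} - 7\right)} = \frac{1}{\left(-76\right) \left(225 - 7\right)} = \frac{1}{\left(-76\right) 218} = \frac{1}{-16568} = - \frac{1}{16568}$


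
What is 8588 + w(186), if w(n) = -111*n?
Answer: -12058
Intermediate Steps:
8588 + w(186) = 8588 - 111*186 = 8588 - 20646 = -12058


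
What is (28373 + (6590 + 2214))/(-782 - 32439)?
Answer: -37177/33221 ≈ -1.1191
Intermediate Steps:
(28373 + (6590 + 2214))/(-782 - 32439) = (28373 + 8804)/(-33221) = 37177*(-1/33221) = -37177/33221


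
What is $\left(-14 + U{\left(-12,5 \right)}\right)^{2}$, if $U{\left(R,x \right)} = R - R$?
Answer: $196$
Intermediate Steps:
$U{\left(R,x \right)} = 0$
$\left(-14 + U{\left(-12,5 \right)}\right)^{2} = \left(-14 + 0\right)^{2} = \left(-14\right)^{2} = 196$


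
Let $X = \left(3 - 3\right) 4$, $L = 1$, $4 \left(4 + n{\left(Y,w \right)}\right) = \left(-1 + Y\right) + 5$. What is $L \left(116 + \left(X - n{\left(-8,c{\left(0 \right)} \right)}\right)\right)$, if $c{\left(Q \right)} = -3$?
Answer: $121$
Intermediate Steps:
$n{\left(Y,w \right)} = -3 + \frac{Y}{4}$ ($n{\left(Y,w \right)} = -4 + \frac{\left(-1 + Y\right) + 5}{4} = -4 + \frac{4 + Y}{4} = -4 + \left(1 + \frac{Y}{4}\right) = -3 + \frac{Y}{4}$)
$X = 0$ ($X = 0 \cdot 4 = 0$)
$L \left(116 + \left(X - n{\left(-8,c{\left(0 \right)} \right)}\right)\right) = 1 \left(116 + \left(0 - \left(-3 + \frac{1}{4} \left(-8\right)\right)\right)\right) = 1 \left(116 + \left(0 - \left(-3 - 2\right)\right)\right) = 1 \left(116 + \left(0 - -5\right)\right) = 1 \left(116 + \left(0 + 5\right)\right) = 1 \left(116 + 5\right) = 1 \cdot 121 = 121$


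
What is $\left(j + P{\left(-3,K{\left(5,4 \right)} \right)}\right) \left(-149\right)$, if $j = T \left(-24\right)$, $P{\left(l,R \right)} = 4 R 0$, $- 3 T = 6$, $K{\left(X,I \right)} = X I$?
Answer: $-7152$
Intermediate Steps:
$K{\left(X,I \right)} = I X$
$T = -2$ ($T = \left(- \frac{1}{3}\right) 6 = -2$)
$P{\left(l,R \right)} = 0$
$j = 48$ ($j = \left(-2\right) \left(-24\right) = 48$)
$\left(j + P{\left(-3,K{\left(5,4 \right)} \right)}\right) \left(-149\right) = \left(48 + 0\right) \left(-149\right) = 48 \left(-149\right) = -7152$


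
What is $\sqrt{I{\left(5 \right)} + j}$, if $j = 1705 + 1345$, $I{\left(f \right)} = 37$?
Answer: $21 \sqrt{7} \approx 55.561$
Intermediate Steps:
$j = 3050$
$\sqrt{I{\left(5 \right)} + j} = \sqrt{37 + 3050} = \sqrt{3087} = 21 \sqrt{7}$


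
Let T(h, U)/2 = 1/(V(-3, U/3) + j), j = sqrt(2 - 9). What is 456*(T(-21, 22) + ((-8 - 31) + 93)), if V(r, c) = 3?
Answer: 24795 - 57*I*sqrt(7) ≈ 24795.0 - 150.81*I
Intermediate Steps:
j = I*sqrt(7) (j = sqrt(-7) = I*sqrt(7) ≈ 2.6458*I)
T(h, U) = 2/(3 + I*sqrt(7))
456*(T(-21, 22) + ((-8 - 31) + 93)) = 456*((3/8 - I*sqrt(7)/8) + ((-8 - 31) + 93)) = 456*((3/8 - I*sqrt(7)/8) + (-39 + 93)) = 456*((3/8 - I*sqrt(7)/8) + 54) = 456*(435/8 - I*sqrt(7)/8) = 24795 - 57*I*sqrt(7)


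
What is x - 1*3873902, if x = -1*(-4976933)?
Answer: 1103031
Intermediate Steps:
x = 4976933
x - 1*3873902 = 4976933 - 1*3873902 = 4976933 - 3873902 = 1103031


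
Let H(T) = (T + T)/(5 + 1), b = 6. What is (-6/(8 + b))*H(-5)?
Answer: 5/7 ≈ 0.71429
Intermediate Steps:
H(T) = T/3 (H(T) = (2*T)/6 = (2*T)*(⅙) = T/3)
(-6/(8 + b))*H(-5) = (-6/(8 + 6))*((⅓)*(-5)) = -6/14*(-5/3) = -6*1/14*(-5/3) = -3/7*(-5/3) = 5/7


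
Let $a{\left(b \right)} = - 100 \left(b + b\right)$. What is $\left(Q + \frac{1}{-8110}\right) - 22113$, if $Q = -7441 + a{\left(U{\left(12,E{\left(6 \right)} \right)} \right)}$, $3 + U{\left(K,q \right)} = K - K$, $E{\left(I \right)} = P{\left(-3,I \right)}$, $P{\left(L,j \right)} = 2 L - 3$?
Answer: $- \frac{234816941}{8110} \approx -28954.0$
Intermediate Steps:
$P{\left(L,j \right)} = -3 + 2 L$
$E{\left(I \right)} = -9$ ($E{\left(I \right)} = -3 + 2 \left(-3\right) = -3 - 6 = -9$)
$U{\left(K,q \right)} = -3$ ($U{\left(K,q \right)} = -3 + \left(K - K\right) = -3 + 0 = -3$)
$a{\left(b \right)} = - 200 b$ ($a{\left(b \right)} = - 100 \cdot 2 b = - 200 b$)
$Q = -6841$ ($Q = -7441 - -600 = -7441 + 600 = -6841$)
$\left(Q + \frac{1}{-8110}\right) - 22113 = \left(-6841 + \frac{1}{-8110}\right) - 22113 = \left(-6841 - \frac{1}{8110}\right) - 22113 = - \frac{55480511}{8110} - 22113 = - \frac{234816941}{8110}$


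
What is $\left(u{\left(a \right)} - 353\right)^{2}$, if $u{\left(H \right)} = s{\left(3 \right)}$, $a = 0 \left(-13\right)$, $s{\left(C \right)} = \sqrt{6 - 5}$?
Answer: $123904$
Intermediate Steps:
$s{\left(C \right)} = 1$ ($s{\left(C \right)} = \sqrt{1} = 1$)
$a = 0$
$u{\left(H \right)} = 1$
$\left(u{\left(a \right)} - 353\right)^{2} = \left(1 - 353\right)^{2} = \left(-352\right)^{2} = 123904$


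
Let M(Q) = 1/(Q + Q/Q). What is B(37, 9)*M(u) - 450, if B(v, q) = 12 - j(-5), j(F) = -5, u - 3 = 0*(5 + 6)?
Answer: -1783/4 ≈ -445.75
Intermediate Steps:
u = 3 (u = 3 + 0*(5 + 6) = 3 + 0*11 = 3 + 0 = 3)
M(Q) = 1/(1 + Q) (M(Q) = 1/(Q + 1) = 1/(1 + Q))
B(v, q) = 17 (B(v, q) = 12 - 1*(-5) = 12 + 5 = 17)
B(37, 9)*M(u) - 450 = 17/(1 + 3) - 450 = 17/4 - 450 = -1783/4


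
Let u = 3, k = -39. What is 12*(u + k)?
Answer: -432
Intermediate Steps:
12*(u + k) = 12*(3 - 39) = 12*(-36) = -432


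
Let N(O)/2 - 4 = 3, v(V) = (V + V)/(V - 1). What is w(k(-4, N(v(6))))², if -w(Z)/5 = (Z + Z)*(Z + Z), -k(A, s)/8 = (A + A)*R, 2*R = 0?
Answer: 0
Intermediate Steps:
R = 0 (R = (½)*0 = 0)
v(V) = 2*V/(-1 + V) (v(V) = (2*V)/(-1 + V) = 2*V/(-1 + V))
N(O) = 14 (N(O) = 8 + 2*3 = 8 + 6 = 14)
k(A, s) = 0 (k(A, s) = -8*(A + A)*0 = -8*2*A*0 = -8*0 = 0)
w(Z) = -20*Z² (w(Z) = -5*(Z + Z)*(Z + Z) = -5*2*Z*2*Z = -20*Z²)
w(k(-4, N(v(6))))² = (-20*0²)² = (-20*0)² = 0² = 0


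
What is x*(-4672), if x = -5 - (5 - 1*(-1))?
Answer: 51392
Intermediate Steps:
x = -11 (x = -5 - (5 + 1) = -5 - 1*6 = -5 - 6 = -11)
x*(-4672) = -11*(-4672) = 51392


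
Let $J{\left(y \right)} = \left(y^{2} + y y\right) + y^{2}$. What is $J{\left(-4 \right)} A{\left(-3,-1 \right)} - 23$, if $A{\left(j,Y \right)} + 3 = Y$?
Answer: $-215$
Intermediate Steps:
$A{\left(j,Y \right)} = -3 + Y$
$J{\left(y \right)} = 3 y^{2}$ ($J{\left(y \right)} = \left(y^{2} + y^{2}\right) + y^{2} = 2 y^{2} + y^{2} = 3 y^{2}$)
$J{\left(-4 \right)} A{\left(-3,-1 \right)} - 23 = 3 \left(-4\right)^{2} \left(-3 - 1\right) - 23 = 3 \cdot 16 \left(-4\right) - 23 = 48 \left(-4\right) - 23 = -192 - 23 = -215$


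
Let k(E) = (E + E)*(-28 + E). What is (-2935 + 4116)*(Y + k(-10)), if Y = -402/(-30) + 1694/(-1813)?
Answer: 1181405083/1295 ≈ 9.1228e+5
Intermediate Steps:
Y = 16143/1295 (Y = -402*(-1/30) + 1694*(-1/1813) = 67/5 - 242/259 = 16143/1295 ≈ 12.466)
k(E) = 2*E*(-28 + E) (k(E) = (2*E)*(-28 + E) = 2*E*(-28 + E))
(-2935 + 4116)*(Y + k(-10)) = (-2935 + 4116)*(16143/1295 + 2*(-10)*(-28 - 10)) = 1181*(16143/1295 + 2*(-10)*(-38)) = 1181*(16143/1295 + 760) = 1181*(1000343/1295) = 1181405083/1295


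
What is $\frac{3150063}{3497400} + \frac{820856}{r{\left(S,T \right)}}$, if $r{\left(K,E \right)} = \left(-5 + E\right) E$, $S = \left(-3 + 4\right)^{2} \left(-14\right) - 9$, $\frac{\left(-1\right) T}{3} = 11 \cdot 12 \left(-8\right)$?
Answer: $\frac{119568412009}{121685038200} \approx 0.98261$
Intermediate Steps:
$T = 3168$ ($T = - 3 \cdot 11 \cdot 12 \left(-8\right) = - 3 \cdot 132 \left(-8\right) = \left(-3\right) \left(-1056\right) = 3168$)
$S = -23$ ($S = 1^{2} \left(-14\right) - 9 = 1 \left(-14\right) - 9 = -14 - 9 = -23$)
$r{\left(K,E \right)} = E \left(-5 + E\right)$
$\frac{3150063}{3497400} + \frac{820856}{r{\left(S,T \right)}} = \frac{3150063}{3497400} + \frac{820856}{3168 \left(-5 + 3168\right)} = 3150063 \cdot \frac{1}{3497400} + \frac{820856}{3168 \cdot 3163} = \frac{350007}{388600} + \frac{820856}{10020384} = \frac{350007}{388600} + 820856 \cdot \frac{1}{10020384} = \frac{350007}{388600} + \frac{102607}{1252548} = \frac{119568412009}{121685038200}$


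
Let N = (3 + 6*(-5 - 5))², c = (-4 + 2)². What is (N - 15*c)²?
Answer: 10169721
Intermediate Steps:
c = 4 (c = (-2)² = 4)
N = 3249 (N = (3 + 6*(-10))² = (3 - 60)² = (-57)² = 3249)
(N - 15*c)² = (3249 - 15*4)² = (3249 - 60)² = 3189² = 10169721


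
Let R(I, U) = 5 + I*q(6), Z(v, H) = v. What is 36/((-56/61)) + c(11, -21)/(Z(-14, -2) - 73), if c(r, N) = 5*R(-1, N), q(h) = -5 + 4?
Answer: -16061/406 ≈ -39.559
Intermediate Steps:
q(h) = -1
R(I, U) = 5 - I (R(I, U) = 5 + I*(-1) = 5 - I)
c(r, N) = 30 (c(r, N) = 5*(5 - 1*(-1)) = 5*(5 + 1) = 5*6 = 30)
36/((-56/61)) + c(11, -21)/(Z(-14, -2) - 73) = 36/((-56/61)) + 30/(-14 - 73) = 36/((-56*1/61)) + 30/(-87) = 36/(-56/61) + 30*(-1/87) = 36*(-61/56) - 10/29 = -549/14 - 10/29 = -16061/406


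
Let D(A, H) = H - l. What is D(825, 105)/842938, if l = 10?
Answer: 95/842938 ≈ 0.00011270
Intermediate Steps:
D(A, H) = -10 + H (D(A, H) = H - 1*10 = H - 10 = -10 + H)
D(825, 105)/842938 = (-10 + 105)/842938 = 95*(1/842938) = 95/842938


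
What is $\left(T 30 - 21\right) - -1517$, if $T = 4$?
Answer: $1616$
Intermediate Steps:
$\left(T 30 - 21\right) - -1517 = \left(4 \cdot 30 - 21\right) - -1517 = \left(120 - 21\right) + 1517 = 99 + 1517 = 1616$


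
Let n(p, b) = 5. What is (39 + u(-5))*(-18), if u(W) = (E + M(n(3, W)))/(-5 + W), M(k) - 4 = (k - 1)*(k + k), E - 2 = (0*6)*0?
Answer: -3096/5 ≈ -619.20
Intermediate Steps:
E = 2 (E = 2 + (0*6)*0 = 2 + 0*0 = 2 + 0 = 2)
M(k) = 4 + 2*k*(-1 + k) (M(k) = 4 + (k - 1)*(k + k) = 4 + (-1 + k)*(2*k) = 4 + 2*k*(-1 + k))
u(W) = 46/(-5 + W) (u(W) = (2 + (4 - 2*5 + 2*5²))/(-5 + W) = (2 + (4 - 10 + 2*25))/(-5 + W) = (2 + (4 - 10 + 50))/(-5 + W) = (2 + 44)/(-5 + W) = 46/(-5 + W))
(39 + u(-5))*(-18) = (39 + 46/(-5 - 5))*(-18) = (39 + 46/(-10))*(-18) = (39 + 46*(-⅒))*(-18) = (39 - 23/5)*(-18) = (172/5)*(-18) = -3096/5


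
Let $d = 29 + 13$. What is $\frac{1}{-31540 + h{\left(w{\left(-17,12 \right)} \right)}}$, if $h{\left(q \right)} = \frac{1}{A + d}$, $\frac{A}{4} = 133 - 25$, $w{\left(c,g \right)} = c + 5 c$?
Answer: $- \frac{474}{14949959} \approx -3.1706 \cdot 10^{-5}$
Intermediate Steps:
$w{\left(c,g \right)} = 6 c$
$A = 432$ ($A = 4 \left(133 - 25\right) = 4 \cdot 108 = 432$)
$d = 42$
$h{\left(q \right)} = \frac{1}{474}$ ($h{\left(q \right)} = \frac{1}{432 + 42} = \frac{1}{474}$)
$\frac{1}{-31540 + h{\left(w{\left(-17,12 \right)} \right)}} = \frac{1}{-31540 + \frac{1}{474}} = \frac{1}{- \frac{14949959}{474}} = - \frac{474}{14949959}$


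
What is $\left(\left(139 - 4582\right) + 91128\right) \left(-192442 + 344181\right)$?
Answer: $13153495215$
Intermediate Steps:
$\left(\left(139 - 4582\right) + 91128\right) \left(-192442 + 344181\right) = \left(\left(139 - 4582\right) + 91128\right) 151739 = \left(-4443 + 91128\right) 151739 = 86685 \cdot 151739 = 13153495215$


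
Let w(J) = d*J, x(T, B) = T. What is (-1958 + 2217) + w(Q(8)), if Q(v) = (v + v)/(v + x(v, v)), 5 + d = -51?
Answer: 203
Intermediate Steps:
d = -56 (d = -5 - 51 = -56)
Q(v) = 1 (Q(v) = (v + v)/(v + v) = (2*v)/((2*v)) = (2*v)*(1/(2*v)) = 1)
w(J) = -56*J
(-1958 + 2217) + w(Q(8)) = (-1958 + 2217) - 56*1 = 259 - 56 = 203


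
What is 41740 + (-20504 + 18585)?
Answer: 39821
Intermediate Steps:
41740 + (-20504 + 18585) = 41740 - 1919 = 39821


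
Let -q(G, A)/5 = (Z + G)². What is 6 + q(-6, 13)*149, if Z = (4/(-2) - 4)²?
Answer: -670494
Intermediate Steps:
Z = 36 (Z = (4*(-½) - 4)² = (-2 - 4)² = (-6)² = 36)
q(G, A) = -5*(36 + G)²
6 + q(-6, 13)*149 = 6 - 5*(36 - 6)²*149 = 6 - 5*30²*149 = 6 - 5*900*149 = 6 - 4500*149 = 6 - 670500 = -670494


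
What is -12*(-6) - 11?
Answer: 61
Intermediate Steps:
-12*(-6) - 11 = 72 - 11 = 61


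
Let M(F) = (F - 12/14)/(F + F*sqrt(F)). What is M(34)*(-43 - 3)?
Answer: 5336/3927 - 5336*sqrt(34)/3927 ≈ -6.5643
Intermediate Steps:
M(F) = (-6/7 + F)/(F + F**(3/2)) (M(F) = (F - 12*1/14)/(F + F**(3/2)) = (F - 6/7)/(F + F**(3/2)) = (-6/7 + F)/(F + F**(3/2)))
M(34)*(-43 - 3) = ((-6/7 + 34)/(34 + 34**(3/2)))*(-43 - 3) = ((232/7)/(34 + 34*sqrt(34)))*(-46) = (232/(7*(34 + 34*sqrt(34))))*(-46) = -10672/(7*(34 + 34*sqrt(34)))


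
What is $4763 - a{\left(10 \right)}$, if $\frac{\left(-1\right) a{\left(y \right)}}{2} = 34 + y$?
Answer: $4851$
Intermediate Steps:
$a{\left(y \right)} = -68 - 2 y$ ($a{\left(y \right)} = - 2 \left(34 + y\right) = -68 - 2 y$)
$4763 - a{\left(10 \right)} = 4763 - \left(-68 - 20\right) = 4763 - -88 = 4763 + 88 = 4851$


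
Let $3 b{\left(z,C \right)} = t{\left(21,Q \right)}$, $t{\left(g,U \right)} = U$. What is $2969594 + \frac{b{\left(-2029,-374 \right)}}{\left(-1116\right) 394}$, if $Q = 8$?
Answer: $\frac{489653385065}{164889} \approx 2.9696 \cdot 10^{6}$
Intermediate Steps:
$b{\left(z,C \right)} = \frac{8}{3}$ ($b{\left(z,C \right)} = \frac{1}{3} \cdot 8 = \frac{8}{3}$)
$2969594 + \frac{b{\left(-2029,-374 \right)}}{\left(-1116\right) 394} = 2969594 + \frac{8}{3 \left(\left(-1116\right) 394\right)} = 2969594 + \frac{8}{3 \left(-439704\right)} = 2969594 + \frac{8}{3} \left(- \frac{1}{439704}\right) = 2969594 - \frac{1}{164889} = \frac{489653385065}{164889}$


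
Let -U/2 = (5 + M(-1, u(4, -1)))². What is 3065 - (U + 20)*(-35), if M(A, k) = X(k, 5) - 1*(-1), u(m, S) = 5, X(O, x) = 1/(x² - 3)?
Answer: 292015/242 ≈ 1206.7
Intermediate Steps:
X(O, x) = 1/(-3 + x²)
M(A, k) = 23/22 (M(A, k) = 1/(-3 + 5²) - 1*(-1) = 1/(-3 + 25) + 1 = 1/22 + 1 = 23/22)
U = -17689/242 (U = -2*(5 + 23/22)² = -2*(133/22)² = -2*17689/484 = -17689/242 ≈ -73.095)
3065 - (U + 20)*(-35) = 3065 - (-17689/242 + 20)*(-35) = 3065 - (-12849)*(-35)/242 = 3065 - 1*449715/242 = 3065 - 449715/242 = 292015/242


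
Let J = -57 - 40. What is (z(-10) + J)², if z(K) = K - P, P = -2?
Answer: 11025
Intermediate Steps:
z(K) = 2 + K (z(K) = K - 1*(-2) = K + 2 = 2 + K)
J = -97
(z(-10) + J)² = ((2 - 10) - 97)² = (-8 - 97)² = (-105)² = 11025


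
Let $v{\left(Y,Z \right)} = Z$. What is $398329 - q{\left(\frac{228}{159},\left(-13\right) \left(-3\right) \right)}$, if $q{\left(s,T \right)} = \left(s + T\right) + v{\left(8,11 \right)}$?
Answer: $\frac{21108711}{53} \approx 3.9828 \cdot 10^{5}$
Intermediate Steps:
$q{\left(s,T \right)} = 11 + T + s$ ($q{\left(s,T \right)} = \left(s + T\right) + 11 = \left(T + s\right) + 11 = 11 + T + s$)
$398329 - q{\left(\frac{228}{159},\left(-13\right) \left(-3\right) \right)} = 398329 - \left(11 - -39 + \frac{228}{159}\right) = 398329 - \left(11 + 39 + 228 \cdot \frac{1}{159}\right) = 398329 - \left(11 + 39 + \frac{76}{53}\right) = 398329 - \frac{2726}{53} = \frac{21108711}{53}$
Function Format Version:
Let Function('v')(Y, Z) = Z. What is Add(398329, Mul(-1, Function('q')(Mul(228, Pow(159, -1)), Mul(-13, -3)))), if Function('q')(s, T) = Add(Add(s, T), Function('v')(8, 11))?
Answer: Rational(21108711, 53) ≈ 3.9828e+5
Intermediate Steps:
Function('q')(s, T) = Add(11, T, s) (Function('q')(s, T) = Add(Add(s, T), 11) = Add(Add(T, s), 11) = Add(11, T, s))
Add(398329, Mul(-1, Function('q')(Mul(228, Pow(159, -1)), Mul(-13, -3)))) = Add(398329, Mul(-1, Add(11, Mul(-13, -3), Mul(228, Pow(159, -1))))) = Add(398329, Mul(-1, Add(11, 39, Mul(228, Rational(1, 159))))) = Add(398329, Mul(-1, Add(11, 39, Rational(76, 53)))) = Add(398329, Mul(-1, Rational(2726, 53))) = Add(398329, Rational(-2726, 53)) = Rational(21108711, 53)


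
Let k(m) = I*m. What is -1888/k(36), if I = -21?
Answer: 472/189 ≈ 2.4974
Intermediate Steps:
k(m) = -21*m
-1888/k(36) = -1888/((-21*36)) = -1888/(-756) = -1888*(-1/756) = 472/189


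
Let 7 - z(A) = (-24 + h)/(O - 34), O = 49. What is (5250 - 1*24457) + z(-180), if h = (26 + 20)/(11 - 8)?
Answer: -863974/45 ≈ -19199.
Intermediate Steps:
h = 46/3 ≈ 15.333
z(A) = 341/45 (z(A) = 7 - (-24 + 46/3)/(49 - 34) = 7 - (-26)/(3*15) = 7 - 1*(-26/45) = 7 + 26/45 = 341/45)
(5250 - 1*24457) + z(-180) = (5250 - 1*24457) + 341/45 = (5250 - 24457) + 341/45 = -19207 + 341/45 = -863974/45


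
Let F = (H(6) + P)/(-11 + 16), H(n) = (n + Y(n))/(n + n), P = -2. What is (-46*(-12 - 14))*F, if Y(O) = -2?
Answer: -1196/3 ≈ -398.67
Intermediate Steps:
H(n) = (-2 + n)/(2*n) (H(n) = (n - 2)/(n + n) = (-2 + n)/((2*n)) = (-2 + n)*(1/(2*n)) = (-2 + n)/(2*n))
F = -⅓ (F = ((½)*(-2 + 6)/6 - 2)/(-11 + 16) = ((½)*(⅙)*4 - 2)/5 = (⅓ - 2)*(⅕) = -5/3*⅕ = -⅓ ≈ -0.33333)
(-46*(-12 - 14))*F = -46*(-12 - 14)*(-⅓) = -46*(-26)*(-⅓) = 1196*(-⅓) = -1196/3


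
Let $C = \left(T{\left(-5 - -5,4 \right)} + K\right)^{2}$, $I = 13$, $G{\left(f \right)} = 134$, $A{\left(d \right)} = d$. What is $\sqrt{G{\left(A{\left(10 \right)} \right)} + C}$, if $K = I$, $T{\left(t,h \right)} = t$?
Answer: $\sqrt{303} \approx 17.407$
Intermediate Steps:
$K = 13$
$C = 169$ ($C = \left(\left(-5 - -5\right) + 13\right)^{2} = \left(\left(-5 + 5\right) + 13\right)^{2} = \left(0 + 13\right)^{2} = 13^{2} = 169$)
$\sqrt{G{\left(A{\left(10 \right)} \right)} + C} = \sqrt{134 + 169} = \sqrt{303}$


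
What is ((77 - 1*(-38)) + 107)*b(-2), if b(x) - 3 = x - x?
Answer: 666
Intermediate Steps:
b(x) = 3 (b(x) = 3 + (x - x) = 3 + 0 = 3)
((77 - 1*(-38)) + 107)*b(-2) = ((77 - 1*(-38)) + 107)*3 = ((77 + 38) + 107)*3 = (115 + 107)*3 = 222*3 = 666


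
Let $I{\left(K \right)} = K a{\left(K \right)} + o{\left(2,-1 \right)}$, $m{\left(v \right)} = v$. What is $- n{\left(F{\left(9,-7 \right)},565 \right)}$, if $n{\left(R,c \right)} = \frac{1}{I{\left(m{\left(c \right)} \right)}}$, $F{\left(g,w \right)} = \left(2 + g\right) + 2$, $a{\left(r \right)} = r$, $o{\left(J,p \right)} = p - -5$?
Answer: $- \frac{1}{319229} \approx -3.1325 \cdot 10^{-6}$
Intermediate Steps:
$o{\left(J,p \right)} = 5 + p$ ($o{\left(J,p \right)} = p + 5 = 5 + p$)
$F{\left(g,w \right)} = 4 + g$
$I{\left(K \right)} = 4 + K^{2}$ ($I{\left(K \right)} = K K + \left(5 - 1\right) = K^{2} + 4 = 4 + K^{2}$)
$n{\left(R,c \right)} = \frac{1}{4 + c^{2}}$
$- n{\left(F{\left(9,-7 \right)},565 \right)} = - \frac{1}{4 + 565^{2}} = - \frac{1}{4 + 319225} = - \frac{1}{319229}$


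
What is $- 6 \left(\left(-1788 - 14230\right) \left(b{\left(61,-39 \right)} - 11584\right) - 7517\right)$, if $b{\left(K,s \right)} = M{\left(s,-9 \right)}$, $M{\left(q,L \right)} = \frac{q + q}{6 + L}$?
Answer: $-1110771162$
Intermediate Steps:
$M{\left(q,L \right)} = \frac{2 q}{6 + L}$
$b{\left(K,s \right)} = - \frac{2 s}{3}$ ($b{\left(K,s \right)} = \frac{2 s}{6 - 9} = \frac{2 s}{-3} = 2 s \left(- \frac{1}{3}\right) = - \frac{2 s}{3}$)
$- 6 \left(\left(-1788 - 14230\right) \left(b{\left(61,-39 \right)} - 11584\right) - 7517\right) = - 6 \left(\left(-1788 - 14230\right) \left(\left(- \frac{2}{3}\right) \left(-39\right) - 11584\right) - 7517\right) = - 6 \left(- 16018 \left(26 - 11584\right) - 7517\right) = - 6 \left(\left(-16018\right) \left(-11558\right) - 7517\right) = - 6 \left(185136044 - 7517\right) = \left(-6\right) 185128527 = -1110771162$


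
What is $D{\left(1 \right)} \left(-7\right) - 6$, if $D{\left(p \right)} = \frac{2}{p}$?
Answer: $-20$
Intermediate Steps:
$D{\left(1 \right)} \left(-7\right) - 6 = \frac{2}{1} \left(-7\right) - 6 = 2 \cdot 1 \left(-7\right) - 6 = 2 \left(-7\right) - 6 = -14 - 6 = -20$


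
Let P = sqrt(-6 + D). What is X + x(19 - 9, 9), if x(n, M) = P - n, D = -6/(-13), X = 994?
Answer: 984 + 6*I*sqrt(26)/13 ≈ 984.0 + 2.3534*I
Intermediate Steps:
D = 6/13 (D = -6*(-1/13) = 6/13 ≈ 0.46154)
P = 6*I*sqrt(26)/13 (P = sqrt(-6 + 6/13) = sqrt(-72/13) = 6*I*sqrt(26)/13 ≈ 2.3534*I)
x(n, M) = -n + 6*I*sqrt(26)/13 (x(n, M) = 6*I*sqrt(26)/13 - n = -n + 6*I*sqrt(26)/13)
X + x(19 - 9, 9) = 994 + (-(19 - 9) + 6*I*sqrt(26)/13) = 994 + (-1*10 + 6*I*sqrt(26)/13) = 994 + (-10 + 6*I*sqrt(26)/13) = 984 + 6*I*sqrt(26)/13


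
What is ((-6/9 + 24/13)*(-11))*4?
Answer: -2024/39 ≈ -51.897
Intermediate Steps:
((-6/9 + 24/13)*(-11))*4 = ((-6*1/9 + 24*(1/13))*(-11))*4 = ((-2/3 + 24/13)*(-11))*4 = ((46/39)*(-11))*4 = -506/39*4 = -2024/39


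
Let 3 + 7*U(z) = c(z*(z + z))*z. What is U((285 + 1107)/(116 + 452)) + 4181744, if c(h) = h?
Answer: 10476854699803/2505377 ≈ 4.1817e+6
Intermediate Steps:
U(z) = -3/7 + 2*z³/7 (U(z) = -3/7 + ((z*(z + z))*z)/7 = -3/7 + ((z*(2*z))*z)/7 = -3/7 + ((2*z²)*z)/7 = -3/7 + (2*z³)/7 = -3/7 + 2*z³/7)
U((285 + 1107)/(116 + 452)) + 4181744 = (-3/7 + 2*((285 + 1107)/(116 + 452))³/7) + 4181744 = (-3/7 + 2*(1392/568)³/7) + 4181744 = (-3/7 + 2*(1392*(1/568))³/7) + 4181744 = (-3/7 + 2*(174/71)³/7) + 4181744 = (-3/7 + (2/7)*(5268024/357911)) + 4181744 = (-3/7 + 10536048/2505377) + 4181744 = 9462315/2505377 + 4181744 = 10476854699803/2505377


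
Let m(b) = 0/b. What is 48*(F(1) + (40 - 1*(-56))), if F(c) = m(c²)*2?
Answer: 4608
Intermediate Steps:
m(b) = 0
F(c) = 0 (F(c) = 0*2 = 0)
48*(F(1) + (40 - 1*(-56))) = 48*(0 + (40 - 1*(-56))) = 48*(0 + (40 + 56)) = 48*(0 + 96) = 48*96 = 4608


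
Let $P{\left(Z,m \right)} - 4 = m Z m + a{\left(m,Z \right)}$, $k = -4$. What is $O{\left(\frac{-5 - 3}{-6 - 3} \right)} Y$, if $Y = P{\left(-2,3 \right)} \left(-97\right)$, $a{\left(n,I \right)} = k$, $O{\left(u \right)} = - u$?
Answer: $-1552$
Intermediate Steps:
$a{\left(n,I \right)} = -4$
$P{\left(Z,m \right)} = Z m^{2}$ ($P{\left(Z,m \right)} = 4 + \left(m Z m - 4\right) = 4 + \left(Z m m - 4\right) = 4 + \left(Z m^{2} - 4\right) = 4 + \left(-4 + Z m^{2}\right) = Z m^{2}$)
$Y = 1746$ ($Y = - 2 \cdot 3^{2} \left(-97\right) = \left(-2\right) 9 \left(-97\right) = \left(-18\right) \left(-97\right) = 1746$)
$O{\left(\frac{-5 - 3}{-6 - 3} \right)} Y = - \frac{-5 - 3}{-6 - 3} \cdot 1746 = - \frac{-8}{-9} \cdot 1746 = - \frac{\left(-8\right) \left(-1\right)}{9} \cdot 1746 = \left(-1\right) \frac{8}{9} \cdot 1746 = \left(- \frac{8}{9}\right) 1746 = -1552$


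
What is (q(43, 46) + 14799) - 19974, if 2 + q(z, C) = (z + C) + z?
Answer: -5045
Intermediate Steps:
q(z, C) = -2 + C + 2*z (q(z, C) = -2 + ((z + C) + z) = -2 + ((C + z) + z) = -2 + (C + 2*z) = -2 + C + 2*z)
(q(43, 46) + 14799) - 19974 = ((-2 + 46 + 2*43) + 14799) - 19974 = ((-2 + 46 + 86) + 14799) - 19974 = (130 + 14799) - 19974 = 14929 - 19974 = -5045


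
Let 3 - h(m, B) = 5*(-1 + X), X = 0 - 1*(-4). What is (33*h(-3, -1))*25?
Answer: -9900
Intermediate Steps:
X = 4 (X = 0 + 4 = 4)
h(m, B) = -12 (h(m, B) = 3 - 5*(-1 + 4) = 3 - 5*3 = 3 - 1*15 = 3 - 15 = -12)
(33*h(-3, -1))*25 = (33*(-12))*25 = -396*25 = -9900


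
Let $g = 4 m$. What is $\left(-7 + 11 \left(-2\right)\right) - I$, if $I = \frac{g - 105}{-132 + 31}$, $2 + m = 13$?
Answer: $- \frac{2990}{101} \approx -29.604$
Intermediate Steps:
$m = 11$ ($m = -2 + 13 = 11$)
$g = 44$ ($g = 4 \cdot 11 = 44$)
$I = \frac{61}{101}$ ($I = \frac{44 - 105}{-132 + 31} = - \frac{61}{-101} = \left(-61\right) \left(- \frac{1}{101}\right) = \frac{61}{101} \approx 0.60396$)
$\left(-7 + 11 \left(-2\right)\right) - I = \left(-7 + 11 \left(-2\right)\right) - \frac{61}{101} = \left(-7 - 22\right) - \frac{61}{101} = -29 - \frac{61}{101} = - \frac{2990}{101}$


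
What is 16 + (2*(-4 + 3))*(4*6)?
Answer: -32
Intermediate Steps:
16 + (2*(-4 + 3))*(4*6) = 16 + (2*(-1))*24 = 16 - 2*24 = 16 - 48 = -32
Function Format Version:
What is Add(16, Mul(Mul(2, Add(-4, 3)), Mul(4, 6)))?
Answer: -32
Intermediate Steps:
Add(16, Mul(Mul(2, Add(-4, 3)), Mul(4, 6))) = Add(16, Mul(Mul(2, -1), 24)) = Add(16, Mul(-2, 24)) = Add(16, -48) = -32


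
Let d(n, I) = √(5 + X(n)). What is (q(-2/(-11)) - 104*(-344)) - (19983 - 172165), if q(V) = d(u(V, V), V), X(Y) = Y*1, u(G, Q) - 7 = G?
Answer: 187958 + √1474/11 ≈ 1.8796e+5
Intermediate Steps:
u(G, Q) = 7 + G
X(Y) = Y
d(n, I) = √(5 + n)
q(V) = √(12 + V) (q(V) = √(5 + (7 + V)) = √(12 + V))
(q(-2/(-11)) - 104*(-344)) - (19983 - 172165) = (√(12 - 2/(-11)) - 104*(-344)) - (19983 - 172165) = (√(12 - 2*(-1/11)) + 35776) - 1*(-152182) = (√(12 + 2/11) + 35776) + 152182 = (√(134/11) + 35776) + 152182 = (√1474/11 + 35776) + 152182 = (35776 + √1474/11) + 152182 = 187958 + √1474/11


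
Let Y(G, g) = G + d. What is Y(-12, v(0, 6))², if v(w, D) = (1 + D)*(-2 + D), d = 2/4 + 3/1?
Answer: 289/4 ≈ 72.250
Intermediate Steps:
d = 7/2 (d = 2*(¼) + 3*1 = ½ + 3 = 7/2 ≈ 3.5000)
Y(G, g) = 7/2 + G (Y(G, g) = G + 7/2 = 7/2 + G)
Y(-12, v(0, 6))² = (7/2 - 12)² = (-17/2)² = 289/4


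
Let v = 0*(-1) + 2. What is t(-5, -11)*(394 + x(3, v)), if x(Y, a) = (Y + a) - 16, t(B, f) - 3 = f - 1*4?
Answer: -4596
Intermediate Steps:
v = 2 (v = 0 + 2 = 2)
t(B, f) = -1 + f (t(B, f) = 3 + (f - 1*4) = 3 + (f - 4) = 3 + (-4 + f) = -1 + f)
x(Y, a) = -16 + Y + a
t(-5, -11)*(394 + x(3, v)) = (-1 - 11)*(394 + (-16 + 3 + 2)) = -12*(394 - 11) = -12*383 = -4596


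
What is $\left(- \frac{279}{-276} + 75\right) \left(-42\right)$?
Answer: $- \frac{146853}{46} \approx -3192.5$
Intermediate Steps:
$\left(- \frac{279}{-276} + 75\right) \left(-42\right) = \left(\left(-279\right) \left(- \frac{1}{276}\right) + 75\right) \left(-42\right) = \left(\frac{93}{92} + 75\right) \left(-42\right) = \frac{6993}{92} \left(-42\right) = - \frac{146853}{46}$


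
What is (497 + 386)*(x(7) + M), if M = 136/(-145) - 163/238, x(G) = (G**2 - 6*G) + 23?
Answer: 864719251/34510 ≈ 25057.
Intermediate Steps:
x(G) = 23 + G**2 - 6*G
M = -56003/34510 (M = 136*(-1/145) - 163*1/238 = -136/145 - 163/238 = -56003/34510 ≈ -1.6228)
(497 + 386)*(x(7) + M) = (497 + 386)*((23 + 7**2 - 6*7) - 56003/34510) = 883*((23 + 49 - 42) - 56003/34510) = 883*(30 - 56003/34510) = 883*(979297/34510) = 864719251/34510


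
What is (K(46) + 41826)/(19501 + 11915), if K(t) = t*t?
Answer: 21971/15708 ≈ 1.3987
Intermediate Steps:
K(t) = t²
(K(46) + 41826)/(19501 + 11915) = (46² + 41826)/(19501 + 11915) = (2116 + 41826)/31416 = 43942*(1/31416) = 21971/15708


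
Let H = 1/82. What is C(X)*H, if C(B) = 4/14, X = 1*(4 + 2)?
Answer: 1/287 ≈ 0.0034843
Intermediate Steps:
X = 6 (X = 1*6 = 6)
C(B) = 2/7 (C(B) = 4*(1/14) = 2/7)
H = 1/82 ≈ 0.012195
C(X)*H = (2/7)*(1/82) = 1/287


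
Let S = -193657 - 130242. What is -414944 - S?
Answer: -91045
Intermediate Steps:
S = -323899
-414944 - S = -414944 - 1*(-323899) = -414944 + 323899 = -91045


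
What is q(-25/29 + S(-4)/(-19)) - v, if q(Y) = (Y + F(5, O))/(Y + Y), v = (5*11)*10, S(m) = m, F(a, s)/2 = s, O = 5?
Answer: -400051/718 ≈ -557.17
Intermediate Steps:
F(a, s) = 2*s
v = 550 (v = 55*10 = 550)
q(Y) = (10 + Y)/(2*Y) (q(Y) = (Y + 2*5)/(Y + Y) = (Y + 10)/((2*Y)) = (10 + Y)*(1/(2*Y)) = (10 + Y)/(2*Y))
q(-25/29 + S(-4)/(-19)) - v = (10 + (-25/29 - 4/(-19)))/(2*(-25/29 - 4/(-19))) - 1*550 = (10 + (-25*1/29 - 4*(-1/19)))/(2*(-25*1/29 - 4*(-1/19))) - 550 = (10 + (-25/29 + 4/19))/(2*(-25/29 + 4/19)) - 550 = (10 - 359/551)/(2*(-359/551)) - 550 = (1/2)*(-551/359)*(5151/551) - 550 = -5151/718 - 550 = -400051/718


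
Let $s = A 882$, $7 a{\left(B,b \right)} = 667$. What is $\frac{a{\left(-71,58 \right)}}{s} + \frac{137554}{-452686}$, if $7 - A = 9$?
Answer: $- \frac{1000229177}{2794883364} \approx -0.35788$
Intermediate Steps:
$A = -2$ ($A = 7 - 9 = -2$)
$a{\left(B,b \right)} = \frac{667}{7}$ ($a{\left(B,b \right)} = \frac{1}{7} \cdot 667 = \frac{667}{7}$)
$s = -1764$ ($s = \left(-2\right) 882 = -1764$)
$\frac{a{\left(-71,58 \right)}}{s} + \frac{137554}{-452686} = \frac{667}{7 \left(-1764\right)} + \frac{137554}{-452686} = \frac{667}{7} \left(- \frac{1}{1764}\right) + 137554 \left(- \frac{1}{452686}\right) = - \frac{667}{12348} - \frac{68777}{226343} = - \frac{1000229177}{2794883364}$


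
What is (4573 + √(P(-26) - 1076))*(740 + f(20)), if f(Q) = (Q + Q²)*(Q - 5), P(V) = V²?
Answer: 32193920 + 140800*I ≈ 3.2194e+7 + 1.408e+5*I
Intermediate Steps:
f(Q) = (-5 + Q)*(Q + Q²) (f(Q) = (Q + Q²)*(-5 + Q) = (-5 + Q)*(Q + Q²))
(4573 + √(P(-26) - 1076))*(740 + f(20)) = (4573 + √((-26)² - 1076))*(740 + 20*(-5 + 20² - 4*20)) = (4573 + √(676 - 1076))*(740 + 20*(-5 + 400 - 80)) = (4573 + √(-400))*(740 + 20*315) = (4573 + 20*I)*(740 + 6300) = (4573 + 20*I)*7040 = 32193920 + 140800*I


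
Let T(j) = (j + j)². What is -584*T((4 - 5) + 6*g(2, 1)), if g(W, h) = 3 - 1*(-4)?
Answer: -3926816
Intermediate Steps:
g(W, h) = 7 (g(W, h) = 3 + 4 = 7)
T(j) = 4*j² (T(j) = (2*j)² = 4*j²)
-584*T((4 - 5) + 6*g(2, 1)) = -2336*((4 - 5) + 6*7)² = -2336*(-1 + 42)² = -2336*41² = -2336*1681 = -584*6724 = -3926816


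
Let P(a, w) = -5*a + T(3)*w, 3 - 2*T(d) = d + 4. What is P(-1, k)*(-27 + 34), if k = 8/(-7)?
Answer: 51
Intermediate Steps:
T(d) = -½ - d/2 (T(d) = 3/2 - (d + 4)/2 = 3/2 - (4 + d)/2 = 3/2 + (-2 - d/2) = -½ - d/2)
k = -8/7 (k = 8*(-⅐) = -8/7 ≈ -1.1429)
P(a, w) = -5*a - 2*w (P(a, w) = -5*a + (-½ - ½*3)*w = -5*a + (-½ - 3/2)*w = -5*a - 2*w)
P(-1, k)*(-27 + 34) = (-5*(-1) - 2*(-8/7))*(-27 + 34) = (5 + 16/7)*7 = (51/7)*7 = 51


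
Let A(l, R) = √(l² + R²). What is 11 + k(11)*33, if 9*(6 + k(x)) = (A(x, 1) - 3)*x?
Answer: -308 + 121*√122/3 ≈ 137.50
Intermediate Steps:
A(l, R) = √(R² + l²)
k(x) = -6 + x*(-3 + √(1 + x²))/9 (k(x) = -6 + ((√(1² + x²) - 3)*x)/9 = -6 + ((√(1 + x²) - 3)*x)/9 = -6 + ((-3 + √(1 + x²))*x)/9 = -6 + (x*(-3 + √(1 + x²)))/9 = -6 + x*(-3 + √(1 + x²))/9)
11 + k(11)*33 = 11 + (-6 - ⅓*11 + (⅑)*11*√(1 + 11²))*33 = 11 + (-6 - 11/3 + (⅑)*11*√(1 + 121))*33 = 11 + (-6 - 11/3 + (⅑)*11*√122)*33 = 11 + (-6 - 11/3 + 11*√122/9)*33 = 11 + (-29/3 + 11*√122/9)*33 = 11 + (-319 + 121*√122/3) = -308 + 121*√122/3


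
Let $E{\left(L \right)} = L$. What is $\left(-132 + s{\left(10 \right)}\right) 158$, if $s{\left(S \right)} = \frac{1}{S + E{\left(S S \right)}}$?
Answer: $- \frac{1147001}{55} \approx -20855.0$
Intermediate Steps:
$s{\left(S \right)} = \frac{1}{S + S^{2}}$ ($s{\left(S \right)} = \frac{1}{S + S S} = \frac{1}{S + S^{2}}$)
$\left(-132 + s{\left(10 \right)}\right) 158 = \left(-132 + \frac{1}{10 \left(1 + 10\right)}\right) 158 = \left(-132 + \frac{1}{10 \cdot 11}\right) 158 = \left(-132 + \frac{1}{10} \cdot \frac{1}{11}\right) 158 = \left(-132 + \frac{1}{110}\right) 158 = \left(- \frac{14519}{110}\right) 158 = - \frac{1147001}{55}$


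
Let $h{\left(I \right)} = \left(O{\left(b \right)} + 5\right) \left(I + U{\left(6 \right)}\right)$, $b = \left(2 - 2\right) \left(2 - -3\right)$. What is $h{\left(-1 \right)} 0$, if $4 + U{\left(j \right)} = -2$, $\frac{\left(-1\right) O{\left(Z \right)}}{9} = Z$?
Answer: $0$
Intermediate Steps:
$b = 0$ ($b = 0 \left(2 + 3\right) = 0 \cdot 5 = 0$)
$O{\left(Z \right)} = - 9 Z$
$U{\left(j \right)} = -6$ ($U{\left(j \right)} = -4 - 2 = -6$)
$h{\left(I \right)} = -30 + 5 I$ ($h{\left(I \right)} = \left(\left(-9\right) 0 + 5\right) \left(I - 6\right) = \left(0 + 5\right) \left(-6 + I\right) = 5 \left(-6 + I\right) = -30 + 5 I$)
$h{\left(-1 \right)} 0 = \left(-30 + 5 \left(-1\right)\right) 0 = \left(-30 - 5\right) 0 = \left(-35\right) 0 = 0$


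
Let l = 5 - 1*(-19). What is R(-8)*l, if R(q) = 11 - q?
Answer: 456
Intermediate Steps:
l = 24 (l = 5 + 19 = 24)
R(-8)*l = (11 - 1*(-8))*24 = (11 + 8)*24 = 19*24 = 456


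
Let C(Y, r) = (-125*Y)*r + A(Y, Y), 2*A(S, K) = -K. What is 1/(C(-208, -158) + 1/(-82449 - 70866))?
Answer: -153315/629802075241 ≈ -2.4343e-7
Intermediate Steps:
A(S, K) = -K/2 (A(S, K) = (-K)/2 = -K/2)
C(Y, r) = -Y/2 - 125*Y*r (C(Y, r) = (-125*Y)*r - Y/2 = -125*Y*r - Y/2 = -Y/2 - 125*Y*r)
1/(C(-208, -158) + 1/(-82449 - 70866)) = 1/((1/2)*(-208)*(-1 - 250*(-158)) + 1/(-82449 - 70866)) = 1/((1/2)*(-208)*(-1 + 39500) + 1/(-153315)) = 1/((1/2)*(-208)*39499 - 1/153315) = 1/(-4107896 - 1/153315) = 1/(-629802075241/153315) = -153315/629802075241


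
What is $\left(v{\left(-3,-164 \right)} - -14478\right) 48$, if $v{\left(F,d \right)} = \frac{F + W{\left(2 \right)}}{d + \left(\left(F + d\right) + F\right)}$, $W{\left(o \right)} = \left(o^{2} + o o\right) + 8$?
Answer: $\frac{116055336}{167} \approx 6.9494 \cdot 10^{5}$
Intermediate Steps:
$W{\left(o \right)} = 8 + 2 o^{2}$ ($W{\left(o \right)} = \left(o^{2} + o^{2}\right) + 8 = 2 o^{2} + 8 = 8 + 2 o^{2}$)
$v{\left(F,d \right)} = \frac{16 + F}{2 F + 2 d}$ ($v{\left(F,d \right)} = \frac{F + \left(8 + 2 \cdot 2^{2}\right)}{d + \left(\left(F + d\right) + F\right)} = \frac{F + \left(8 + 2 \cdot 4\right)}{d + \left(d + 2 F\right)} = \frac{F + \left(8 + 8\right)}{2 F + 2 d} = \frac{F + 16}{2 F + 2 d} = \frac{16 + F}{2 F + 2 d}$)
$\left(v{\left(-3,-164 \right)} - -14478\right) 48 = \left(\frac{8 + \frac{1}{2} \left(-3\right)}{-3 - 164} - -14478\right) 48 = \left(\frac{8 - \frac{3}{2}}{-167} + 14478\right) 48 = \left(\left(- \frac{1}{167}\right) \frac{13}{2} + 14478\right) 48 = \left(- \frac{13}{334} + 14478\right) 48 = \frac{4835639}{334} \cdot 48 = \frac{116055336}{167}$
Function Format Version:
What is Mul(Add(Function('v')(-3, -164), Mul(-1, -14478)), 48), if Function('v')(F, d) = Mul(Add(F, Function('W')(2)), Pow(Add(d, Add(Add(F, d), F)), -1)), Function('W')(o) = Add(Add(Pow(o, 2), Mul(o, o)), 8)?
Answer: Rational(116055336, 167) ≈ 6.9494e+5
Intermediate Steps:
Function('W')(o) = Add(8, Mul(2, Pow(o, 2))) (Function('W')(o) = Add(Add(Pow(o, 2), Pow(o, 2)), 8) = Add(Mul(2, Pow(o, 2)), 8) = Add(8, Mul(2, Pow(o, 2))))
Function('v')(F, d) = Mul(Pow(Add(Mul(2, F), Mul(2, d)), -1), Add(16, F)) (Function('v')(F, d) = Mul(Add(F, Add(8, Mul(2, Pow(2, 2)))), Pow(Add(d, Add(Add(F, d), F)), -1)) = Mul(Add(F, Add(8, Mul(2, 4))), Pow(Add(d, Add(d, Mul(2, F))), -1)) = Mul(Add(F, Add(8, 8)), Pow(Add(Mul(2, F), Mul(2, d)), -1)) = Mul(Add(F, 16), Pow(Add(Mul(2, F), Mul(2, d)), -1)) = Mul(Add(16, F), Pow(Add(Mul(2, F), Mul(2, d)), -1)) = Mul(Pow(Add(Mul(2, F), Mul(2, d)), -1), Add(16, F)))
Mul(Add(Function('v')(-3, -164), Mul(-1, -14478)), 48) = Mul(Add(Mul(Pow(Add(-3, -164), -1), Add(8, Mul(Rational(1, 2), -3))), Mul(-1, -14478)), 48) = Mul(Add(Mul(Pow(-167, -1), Add(8, Rational(-3, 2))), 14478), 48) = Mul(Add(Mul(Rational(-1, 167), Rational(13, 2)), 14478), 48) = Mul(Add(Rational(-13, 334), 14478), 48) = Mul(Rational(4835639, 334), 48) = Rational(116055336, 167)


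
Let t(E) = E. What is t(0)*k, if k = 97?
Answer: 0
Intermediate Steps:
t(0)*k = 0*97 = 0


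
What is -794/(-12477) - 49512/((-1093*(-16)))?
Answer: -75484469/27274722 ≈ -2.7676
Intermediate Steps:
-794/(-12477) - 49512/((-1093*(-16))) = -794*(-1/12477) - 49512/17488 = 794/12477 - 49512*1/17488 = 794/12477 - 6189/2186 = -75484469/27274722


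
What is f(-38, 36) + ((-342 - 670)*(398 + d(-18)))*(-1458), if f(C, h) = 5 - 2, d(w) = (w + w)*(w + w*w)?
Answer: -15666816525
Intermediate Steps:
d(w) = 2*w*(w + w²) (d(w) = (2*w)*(w + w²) = 2*w*(w + w²))
f(C, h) = 3
f(-38, 36) + ((-342 - 670)*(398 + d(-18)))*(-1458) = 3 + ((-342 - 670)*(398 + 2*(-18)²*(1 - 18)))*(-1458) = 3 - 1012*(398 + 2*324*(-17))*(-1458) = 3 - 1012*(398 - 11016)*(-1458) = 3 - 1012*(-10618)*(-1458) = 3 + 10745416*(-1458) = 3 - 15666816528 = -15666816525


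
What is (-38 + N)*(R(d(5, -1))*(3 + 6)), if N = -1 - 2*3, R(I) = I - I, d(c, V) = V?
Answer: 0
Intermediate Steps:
R(I) = 0
N = -7 (N = -1 - 6 = -7)
(-38 + N)*(R(d(5, -1))*(3 + 6)) = (-38 - 7)*(0*(3 + 6)) = -0*9 = -45*0 = 0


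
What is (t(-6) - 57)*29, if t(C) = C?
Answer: -1827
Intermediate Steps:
(t(-6) - 57)*29 = (-6 - 57)*29 = -63*29 = -1827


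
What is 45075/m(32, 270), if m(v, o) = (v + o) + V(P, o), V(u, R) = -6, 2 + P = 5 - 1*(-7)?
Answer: 45075/296 ≈ 152.28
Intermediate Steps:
P = 10 (P = -2 + (5 - 1*(-7)) = -2 + (5 + 7) = -2 + 12 = 10)
m(v, o) = -6 + o + v (m(v, o) = (v + o) - 6 = (o + v) - 6 = -6 + o + v)
45075/m(32, 270) = 45075/(-6 + 270 + 32) = 45075/296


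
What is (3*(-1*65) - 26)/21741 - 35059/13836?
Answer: -255091825/100269492 ≈ -2.5441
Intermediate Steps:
(3*(-1*65) - 26)/21741 - 35059/13836 = (3*(-65) - 26)*(1/21741) - 35059*1/13836 = (-195 - 26)*(1/21741) - 35059/13836 = -221*1/21741 - 35059/13836 = -221/21741 - 35059/13836 = -255091825/100269492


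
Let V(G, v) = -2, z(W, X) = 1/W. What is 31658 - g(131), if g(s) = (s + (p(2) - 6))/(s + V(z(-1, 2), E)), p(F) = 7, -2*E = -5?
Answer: 1361250/43 ≈ 31657.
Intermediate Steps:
E = 5/2 (E = -½*(-5) = 5/2 ≈ 2.5000)
z(W, X) = 1/W
g(s) = (1 + s)/(-2 + s) (g(s) = (s + (7 - 6))/(s - 2) = (s + 1)/(-2 + s) = (1 + s)/(-2 + s))
31658 - g(131) = 31658 - (1 + 131)/(-2 + 131) = 31658 - 132/129 = 31658 - 1*44/43 = 31658 - 44/43 = 1361250/43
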